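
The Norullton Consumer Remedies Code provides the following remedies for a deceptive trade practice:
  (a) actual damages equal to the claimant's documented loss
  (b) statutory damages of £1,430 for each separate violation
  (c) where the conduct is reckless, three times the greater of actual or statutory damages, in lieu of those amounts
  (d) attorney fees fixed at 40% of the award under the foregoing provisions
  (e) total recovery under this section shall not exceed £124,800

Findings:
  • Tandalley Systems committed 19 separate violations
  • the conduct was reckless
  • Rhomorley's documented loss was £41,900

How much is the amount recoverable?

Statutory damages: 19 × £1,430 = £27,170
Greater of actual damages (£41,900) or statutory damages (£27,170): £41,900
Trebled: 3 × £41,900 = £125,700
Attorney fees: 40% of £125,700 = £50,280
Total before cap: £125,700 + £50,280 = £175,980
Cap at £124,800: £175,980 exceeds the cap → £124,800

Total recovery: £124,800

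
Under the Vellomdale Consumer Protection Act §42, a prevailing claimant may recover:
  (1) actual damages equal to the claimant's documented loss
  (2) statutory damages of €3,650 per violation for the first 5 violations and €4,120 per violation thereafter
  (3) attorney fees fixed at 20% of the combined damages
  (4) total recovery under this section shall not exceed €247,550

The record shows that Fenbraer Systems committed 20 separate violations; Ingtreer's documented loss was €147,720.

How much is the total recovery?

First 5 violations: 5 × €3,650 = €18,250
Remaining violations: (20 − 5) × €4,120 = €61,800
Statutory damages: €18,250 + €61,800 = €80,050
Combined damages: €147,720 + €80,050 = €227,770
Attorney fees: 20% of €227,770 = €45,554
Total before cap: €227,770 + €45,554 = €273,324
Cap at €247,550: €273,324 exceeds the cap → €247,550

€247,550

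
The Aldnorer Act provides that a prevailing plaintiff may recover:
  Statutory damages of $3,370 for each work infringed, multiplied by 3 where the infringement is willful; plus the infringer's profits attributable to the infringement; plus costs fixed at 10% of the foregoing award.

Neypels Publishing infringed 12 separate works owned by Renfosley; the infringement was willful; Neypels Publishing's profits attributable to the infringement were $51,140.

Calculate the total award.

Award: $189,706

Statutory damages: 12 × $3,370 = $40,440
Trebled: 3 × $40,440 = $121,320
Combined award: $121,320 + $51,140 = $172,460
Costs: 10% of $172,460 = $17,246
Award plus costs: $172,460 + $17,246 = $189,706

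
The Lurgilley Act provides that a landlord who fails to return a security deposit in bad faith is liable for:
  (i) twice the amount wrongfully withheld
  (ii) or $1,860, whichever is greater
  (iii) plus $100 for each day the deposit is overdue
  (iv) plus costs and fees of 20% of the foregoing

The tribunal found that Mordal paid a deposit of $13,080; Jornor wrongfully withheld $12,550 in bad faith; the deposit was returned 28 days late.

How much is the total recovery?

Doubled: 2 × $12,550 = $25,100
Minimum $1,860: $25,100 meets the minimum, no increase.
Late-return penalty: 28 × $100 = $2,800
Damages plus late penalty: $25,100 + $2,800 = $27,900
Costs and fees: 20% of $27,900 = $5,580
Total recovery: $27,900 + $5,580 = $33,480

$33,480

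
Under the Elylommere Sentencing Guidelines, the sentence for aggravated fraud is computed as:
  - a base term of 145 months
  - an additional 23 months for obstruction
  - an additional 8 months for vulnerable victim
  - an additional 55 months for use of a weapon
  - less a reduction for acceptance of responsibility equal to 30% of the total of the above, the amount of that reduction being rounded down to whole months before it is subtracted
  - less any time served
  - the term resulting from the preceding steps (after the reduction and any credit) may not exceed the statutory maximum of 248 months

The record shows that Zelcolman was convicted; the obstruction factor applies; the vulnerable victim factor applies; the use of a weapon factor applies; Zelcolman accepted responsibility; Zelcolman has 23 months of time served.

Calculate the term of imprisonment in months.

139 months

Obstruction enhancement: +23 months
Vulnerable victim enhancement: +8 months
Use of a weapon enhancement: +55 months
Adjusted term: 145 months + 23 months + 8 months + 55 months = 231 months
Acceptance of responsibility reduction: 30% of 231 months = 69 months (rounded down)
After reduction: 231 − 69 = 162 months
Less time served: 162 months − 23 months = 139 months
Cap at 248 months: 139 months is within the cap, no reduction.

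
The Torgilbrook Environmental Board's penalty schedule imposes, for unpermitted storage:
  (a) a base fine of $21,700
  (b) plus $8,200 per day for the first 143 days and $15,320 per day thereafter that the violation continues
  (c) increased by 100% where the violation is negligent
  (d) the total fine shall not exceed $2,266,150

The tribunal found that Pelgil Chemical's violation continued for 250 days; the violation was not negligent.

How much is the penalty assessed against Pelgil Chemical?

First 143 days: 143 × $8,200 = $1,172,600
Remaining days: (250 − 143) × $15,320 = $1,639,240
Per-day component: $1,172,600 + $1,639,240 = $2,811,840
Base plus per-day: $21,700 + $2,811,840 = $2,833,540
The violation was not negligent: no 100% increase.
Cap at $2,266,150: $2,833,540 exceeds the cap → $2,266,150

$2,266,150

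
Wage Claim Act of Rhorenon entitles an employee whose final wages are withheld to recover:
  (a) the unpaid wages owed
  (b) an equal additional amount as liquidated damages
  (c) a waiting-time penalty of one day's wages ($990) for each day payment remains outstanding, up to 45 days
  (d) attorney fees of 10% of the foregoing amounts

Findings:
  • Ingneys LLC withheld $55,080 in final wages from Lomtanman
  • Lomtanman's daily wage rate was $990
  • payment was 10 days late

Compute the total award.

$132,066

Liquidated damages (equal amount): $55,080
Penalty days: min(10, 45) = 10
Waiting-time penalty: 10 × $990 = $9,900
Subtotal: $55,080 + $55,080 + $9,900 = $120,060
Attorney fees: 10% of $120,060 = $12,006
Total award: $120,060 + $12,006 = $132,066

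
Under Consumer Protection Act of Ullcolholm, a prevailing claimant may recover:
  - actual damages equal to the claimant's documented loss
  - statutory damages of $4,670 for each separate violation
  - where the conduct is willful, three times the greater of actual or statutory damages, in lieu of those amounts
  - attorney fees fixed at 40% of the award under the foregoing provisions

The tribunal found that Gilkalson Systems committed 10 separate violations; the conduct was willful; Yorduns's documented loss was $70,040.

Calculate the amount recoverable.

$294,168

Statutory damages: 10 × $4,670 = $46,700
Greater of actual damages ($70,040) or statutory damages ($46,700): $70,040
Trebled: 3 × $70,040 = $210,120
Attorney fees: 40% of $210,120 = $84,048
Total recovery: $210,120 + $84,048 = $294,168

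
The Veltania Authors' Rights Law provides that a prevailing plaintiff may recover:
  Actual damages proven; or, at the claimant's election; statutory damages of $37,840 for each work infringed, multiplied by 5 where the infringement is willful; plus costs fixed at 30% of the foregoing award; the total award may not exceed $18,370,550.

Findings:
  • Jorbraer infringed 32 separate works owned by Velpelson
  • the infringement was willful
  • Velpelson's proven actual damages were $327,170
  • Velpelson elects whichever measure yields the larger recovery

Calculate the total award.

$7,870,720

Statutory damages: 32 × $37,840 = $1,210,880
Multiplied by 5: 5 × $1,210,880 = $6,054,400
Greater of actual damages ($327,170) or enhanced statutory damages ($6,054,400): $6,054,400
Costs: 30% of $6,054,400 = $1,816,320
Award plus costs: $6,054,400 + $1,816,320 = $7,870,720
Cap at $18,370,550: $7,870,720 is within the cap, no reduction.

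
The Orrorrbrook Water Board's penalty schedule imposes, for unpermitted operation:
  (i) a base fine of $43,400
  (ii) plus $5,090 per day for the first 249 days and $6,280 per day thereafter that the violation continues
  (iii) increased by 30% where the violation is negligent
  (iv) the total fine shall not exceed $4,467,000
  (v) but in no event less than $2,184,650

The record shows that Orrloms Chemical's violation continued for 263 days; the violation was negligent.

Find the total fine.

First 249 days: 249 × $5,090 = $1,267,410
Remaining days: (263 − 249) × $6,280 = $87,920
Per-day component: $1,267,410 + $87,920 = $1,355,330
Base plus per-day: $43,400 + $1,355,330 = $1,398,730
Enhancement: 30% of $1,398,730 = $419,619
Enhanced fine: $1,398,730 + $419,619 = $1,818,349
Cap at $4,467,000: $1,818,349 is within the cap, no reduction.
Minimum $2,184,650: $1,818,349 is below the minimum → $2,184,650

Civil penalty: $2,184,650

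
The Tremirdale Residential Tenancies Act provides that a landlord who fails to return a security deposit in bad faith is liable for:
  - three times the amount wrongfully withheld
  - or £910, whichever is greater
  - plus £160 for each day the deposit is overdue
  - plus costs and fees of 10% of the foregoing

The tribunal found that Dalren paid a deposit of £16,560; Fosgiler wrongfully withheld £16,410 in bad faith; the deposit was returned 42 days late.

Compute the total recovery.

£61,545

Trebled: 3 × £16,410 = £49,230
Minimum £910: £49,230 meets the minimum, no increase.
Late-return penalty: 42 × £160 = £6,720
Damages plus late penalty: £49,230 + £6,720 = £55,950
Costs and fees: 10% of £55,950 = £5,595
Total recovery: £55,950 + £5,595 = £61,545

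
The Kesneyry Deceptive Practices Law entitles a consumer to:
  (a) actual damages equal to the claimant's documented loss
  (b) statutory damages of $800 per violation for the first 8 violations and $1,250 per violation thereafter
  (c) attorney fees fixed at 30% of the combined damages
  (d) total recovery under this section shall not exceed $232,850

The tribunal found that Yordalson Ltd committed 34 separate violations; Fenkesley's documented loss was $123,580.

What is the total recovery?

First 8 violations: 8 × $800 = $6,400
Remaining violations: (34 − 8) × $1,250 = $32,500
Statutory damages: $6,400 + $32,500 = $38,900
Combined damages: $123,580 + $38,900 = $162,480
Attorney fees: 30% of $162,480 = $48,744
Total before cap: $162,480 + $48,744 = $211,224
Cap at $232,850: $211,224 is within the cap, no reduction.

$211,224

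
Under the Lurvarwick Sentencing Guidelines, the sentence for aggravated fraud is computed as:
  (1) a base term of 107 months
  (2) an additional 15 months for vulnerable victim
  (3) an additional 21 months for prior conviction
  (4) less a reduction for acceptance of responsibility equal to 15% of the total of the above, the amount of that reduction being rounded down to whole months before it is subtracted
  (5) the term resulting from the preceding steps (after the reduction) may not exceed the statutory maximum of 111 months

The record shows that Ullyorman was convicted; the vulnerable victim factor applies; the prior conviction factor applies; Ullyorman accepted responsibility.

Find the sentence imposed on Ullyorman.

111 months

Vulnerable victim enhancement: +15 months
Prior conviction enhancement: +21 months
Adjusted term: 107 months + 15 months + 21 months = 143 months
Acceptance of responsibility reduction: 15% of 143 months = 21 months (rounded down)
After reduction: 143 − 21 = 122 months
Cap at 111 months: 122 months exceeds the cap → 111 months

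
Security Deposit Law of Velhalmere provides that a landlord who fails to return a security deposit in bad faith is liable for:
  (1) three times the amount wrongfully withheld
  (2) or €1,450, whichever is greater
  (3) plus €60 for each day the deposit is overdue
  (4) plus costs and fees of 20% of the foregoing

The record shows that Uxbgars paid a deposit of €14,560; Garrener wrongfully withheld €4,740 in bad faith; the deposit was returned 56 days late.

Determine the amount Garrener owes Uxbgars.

Trebled: 3 × €4,740 = €14,220
Minimum €1,450: €14,220 meets the minimum, no increase.
Late-return penalty: 56 × €60 = €3,360
Damages plus late penalty: €14,220 + €3,360 = €17,580
Costs and fees: 20% of €17,580 = €3,516
Total recovery: €17,580 + €3,516 = €21,096

€21,096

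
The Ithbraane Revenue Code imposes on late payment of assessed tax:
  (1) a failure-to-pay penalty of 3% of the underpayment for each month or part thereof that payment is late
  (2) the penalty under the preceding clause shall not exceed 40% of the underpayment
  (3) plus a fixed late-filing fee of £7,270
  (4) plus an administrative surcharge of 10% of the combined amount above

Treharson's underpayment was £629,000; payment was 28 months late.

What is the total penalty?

Accrued rate: 3% × 28 = 84%, capped at 40% → 40%
Failure-to-pay penalty: 40% of £629,000 = £251,600
Penalty before surcharge: £251,600 + £7,270 = £258,870
Administrative surcharge: 10% of £258,870 = £25,887
Total penalty: £258,870 + £25,887 = £284,757

£284,757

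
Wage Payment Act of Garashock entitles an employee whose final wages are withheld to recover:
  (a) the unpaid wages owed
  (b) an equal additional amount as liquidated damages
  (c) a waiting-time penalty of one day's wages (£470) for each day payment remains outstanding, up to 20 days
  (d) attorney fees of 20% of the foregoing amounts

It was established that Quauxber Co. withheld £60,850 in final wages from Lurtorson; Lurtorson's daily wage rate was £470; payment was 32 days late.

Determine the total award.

£157,320

Liquidated damages (equal amount): £60,850
Penalty days: min(32, 20) = 20
Waiting-time penalty: 20 × £470 = £9,400
Subtotal: £60,850 + £60,850 + £9,400 = £131,100
Attorney fees: 20% of £131,100 = £26,220
Total award: £131,100 + £26,220 = £157,320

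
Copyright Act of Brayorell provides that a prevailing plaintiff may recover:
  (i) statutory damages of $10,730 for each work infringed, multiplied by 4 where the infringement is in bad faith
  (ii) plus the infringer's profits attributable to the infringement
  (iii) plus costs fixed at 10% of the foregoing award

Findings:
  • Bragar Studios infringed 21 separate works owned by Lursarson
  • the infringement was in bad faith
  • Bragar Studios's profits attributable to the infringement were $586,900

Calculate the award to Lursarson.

Statutory damages: 21 × $10,730 = $225,330
Multiplied by 4: 4 × $225,330 = $901,320
Combined award: $901,320 + $586,900 = $1,488,220
Costs: 10% of $1,488,220 = $148,822
Award plus costs: $1,488,220 + $148,822 = $1,637,042

$1,637,042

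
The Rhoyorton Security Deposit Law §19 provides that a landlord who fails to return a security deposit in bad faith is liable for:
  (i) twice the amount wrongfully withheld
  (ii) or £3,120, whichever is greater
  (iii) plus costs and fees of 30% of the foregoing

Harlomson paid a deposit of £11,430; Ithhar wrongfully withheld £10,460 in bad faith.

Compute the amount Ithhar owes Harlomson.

£27,196

Doubled: 2 × £10,460 = £20,920
Minimum £3,120: £20,920 meets the minimum, no increase.
Costs and fees: 30% of £20,920 = £6,276
Total recovery: £20,920 + £6,276 = £27,196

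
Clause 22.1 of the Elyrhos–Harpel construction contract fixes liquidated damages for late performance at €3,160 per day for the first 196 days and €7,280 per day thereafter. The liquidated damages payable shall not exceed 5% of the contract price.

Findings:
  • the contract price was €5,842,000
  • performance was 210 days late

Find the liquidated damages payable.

First 196 days: 196 × €3,160 = €619,360
Remaining days: (210 − 196) × €7,280 = €101,920
Accrued per-day damages: €619,360 + €101,920 = €721,280
Cap: 5% of €5,842,000 = €292,100
Cap at €292,100: €721,280 exceeds the cap → €292,100

Liquidated damages: €292,100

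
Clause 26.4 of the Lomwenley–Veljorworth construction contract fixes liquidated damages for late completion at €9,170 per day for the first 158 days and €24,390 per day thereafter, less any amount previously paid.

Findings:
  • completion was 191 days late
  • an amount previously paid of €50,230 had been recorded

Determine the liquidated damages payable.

€2,203,500

First 158 days: 158 × €9,170 = €1,448,860
Remaining days: (191 − 158) × €24,390 = €804,870
Accrued per-day damages: €1,448,860 + €804,870 = €2,253,730
Less amount previously paid: €2,253,730 − €50,230 = €2,203,500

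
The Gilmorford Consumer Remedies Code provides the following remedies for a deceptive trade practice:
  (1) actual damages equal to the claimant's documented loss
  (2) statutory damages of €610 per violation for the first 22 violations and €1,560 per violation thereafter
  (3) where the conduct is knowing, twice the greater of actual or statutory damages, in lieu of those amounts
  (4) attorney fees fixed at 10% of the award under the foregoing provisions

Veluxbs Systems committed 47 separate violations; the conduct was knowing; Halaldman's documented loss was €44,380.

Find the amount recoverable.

First 22 violations: 22 × €610 = €13,420
Remaining violations: (47 − 22) × €1,560 = €39,000
Statutory damages: €13,420 + €39,000 = €52,420
Greater of actual damages (€44,380) or statutory damages (€52,420): €52,420
Doubled: 2 × €52,420 = €104,840
Attorney fees: 10% of €104,840 = €10,484
Total recovery: €104,840 + €10,484 = €115,324

€115,324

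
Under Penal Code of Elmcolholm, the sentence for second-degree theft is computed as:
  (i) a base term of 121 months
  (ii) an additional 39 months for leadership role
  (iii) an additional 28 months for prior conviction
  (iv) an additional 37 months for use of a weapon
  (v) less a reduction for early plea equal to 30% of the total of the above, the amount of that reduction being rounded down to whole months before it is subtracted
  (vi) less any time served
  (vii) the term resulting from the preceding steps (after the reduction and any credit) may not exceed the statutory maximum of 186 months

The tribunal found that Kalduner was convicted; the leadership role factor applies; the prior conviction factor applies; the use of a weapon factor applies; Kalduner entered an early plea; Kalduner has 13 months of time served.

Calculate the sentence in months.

Leadership role enhancement: +39 months
Prior conviction enhancement: +28 months
Use of a weapon enhancement: +37 months
Adjusted term: 121 months + 39 months + 28 months + 37 months = 225 months
Early plea reduction: 30% of 225 months = 67 months (rounded down)
After reduction: 225 − 67 = 158 months
Less time served: 158 months − 13 months = 145 months
Cap at 186 months: 145 months is within the cap, no reduction.

145 months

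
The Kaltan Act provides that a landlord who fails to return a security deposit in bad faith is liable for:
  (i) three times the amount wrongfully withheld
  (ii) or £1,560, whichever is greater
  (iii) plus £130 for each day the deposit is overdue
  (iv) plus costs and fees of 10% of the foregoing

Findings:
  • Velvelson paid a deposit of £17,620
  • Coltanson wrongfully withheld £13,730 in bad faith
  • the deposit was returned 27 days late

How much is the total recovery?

Trebled: 3 × £13,730 = £41,190
Minimum £1,560: £41,190 meets the minimum, no increase.
Late-return penalty: 27 × £130 = £3,510
Damages plus late penalty: £41,190 + £3,510 = £44,700
Costs and fees: 10% of £44,700 = £4,470
Total recovery: £44,700 + £4,470 = £49,170

Recovery: £49,170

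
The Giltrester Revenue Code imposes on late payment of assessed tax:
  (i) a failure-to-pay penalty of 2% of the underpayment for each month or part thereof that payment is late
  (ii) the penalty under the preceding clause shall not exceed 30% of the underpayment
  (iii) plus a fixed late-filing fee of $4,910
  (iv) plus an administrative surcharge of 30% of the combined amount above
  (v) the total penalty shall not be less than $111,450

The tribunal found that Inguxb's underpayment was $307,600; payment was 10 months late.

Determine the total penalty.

$111,450

Accrued rate: 2% × 10 = 20%, capped at 30% → 20%
Failure-to-pay penalty: 20% of $307,600 = $61,520
Penalty before surcharge: $61,520 + $4,910 = $66,430
Administrative surcharge: 30% of $66,430 = $19,929
Total penalty: $66,430 + $19,929 = $86,359
Minimum $111,450: $86,359 is below the minimum → $111,450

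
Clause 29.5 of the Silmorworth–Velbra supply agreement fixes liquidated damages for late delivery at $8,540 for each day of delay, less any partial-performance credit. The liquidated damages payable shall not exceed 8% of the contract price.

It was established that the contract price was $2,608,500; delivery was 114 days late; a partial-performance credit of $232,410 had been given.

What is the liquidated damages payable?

$208,680

Per-day damages: 114 × $8,540 = $973,560
Less partial-performance credit: $973,560 − $232,410 = $741,150
Cap: 8% of $2,608,500 = $208,680
Cap at $208,680: $741,150 exceeds the cap → $208,680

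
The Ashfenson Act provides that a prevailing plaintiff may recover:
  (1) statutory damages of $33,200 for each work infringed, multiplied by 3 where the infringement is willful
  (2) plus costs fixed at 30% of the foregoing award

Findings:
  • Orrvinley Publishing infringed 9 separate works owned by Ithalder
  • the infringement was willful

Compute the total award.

Statutory damages: 9 × $33,200 = $298,800
Trebled: 3 × $298,800 = $896,400
Costs: 30% of $896,400 = $268,920
Award plus costs: $896,400 + $268,920 = $1,165,320

$1,165,320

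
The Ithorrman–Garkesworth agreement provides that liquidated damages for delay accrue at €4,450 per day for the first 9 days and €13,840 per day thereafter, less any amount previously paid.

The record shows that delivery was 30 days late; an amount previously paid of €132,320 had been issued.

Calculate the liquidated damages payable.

First 9 days: 9 × €4,450 = €40,050
Remaining days: (30 − 9) × €13,840 = €290,640
Accrued per-day damages: €40,050 + €290,640 = €330,690
Less amount previously paid: €330,690 − €132,320 = €198,370

€198,370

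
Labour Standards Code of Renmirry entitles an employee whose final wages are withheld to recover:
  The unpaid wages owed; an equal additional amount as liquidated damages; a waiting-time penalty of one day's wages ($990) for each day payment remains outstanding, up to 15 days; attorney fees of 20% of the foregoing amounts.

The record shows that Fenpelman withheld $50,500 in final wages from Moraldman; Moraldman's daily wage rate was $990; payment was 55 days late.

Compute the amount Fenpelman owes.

$139,020

Liquidated damages (equal amount): $50,500
Penalty days: min(55, 15) = 15
Waiting-time penalty: 15 × $990 = $14,850
Subtotal: $50,500 + $50,500 + $14,850 = $115,850
Attorney fees: 20% of $115,850 = $23,170
Total award: $115,850 + $23,170 = $139,020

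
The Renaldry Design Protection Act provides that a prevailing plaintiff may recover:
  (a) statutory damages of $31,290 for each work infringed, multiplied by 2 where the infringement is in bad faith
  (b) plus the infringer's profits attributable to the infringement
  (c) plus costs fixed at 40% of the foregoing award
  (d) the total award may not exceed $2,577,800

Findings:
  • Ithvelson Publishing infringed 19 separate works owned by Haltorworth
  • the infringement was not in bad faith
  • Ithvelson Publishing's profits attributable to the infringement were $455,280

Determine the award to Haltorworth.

$1,469,706

Statutory damages: 19 × $31,290 = $594,510
Infringement not in bad faith: no ×2 enhancement.
Combined award: $594,510 + $455,280 = $1,049,790
Costs: 40% of $1,049,790 = $419,916
Award plus costs: $1,049,790 + $419,916 = $1,469,706
Cap at $2,577,800: $1,469,706 is within the cap, no reduction.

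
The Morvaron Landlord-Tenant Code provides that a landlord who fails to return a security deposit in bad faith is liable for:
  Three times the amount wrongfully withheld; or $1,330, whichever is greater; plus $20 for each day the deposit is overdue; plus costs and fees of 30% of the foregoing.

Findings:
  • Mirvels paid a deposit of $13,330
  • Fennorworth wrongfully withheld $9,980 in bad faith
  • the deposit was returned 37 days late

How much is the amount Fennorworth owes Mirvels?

Trebled: 3 × $9,980 = $29,940
Minimum $1,330: $29,940 meets the minimum, no increase.
Late-return penalty: 37 × $20 = $740
Damages plus late penalty: $29,940 + $740 = $30,680
Costs and fees: 30% of $30,680 = $9,204
Total recovery: $30,680 + $9,204 = $39,884

Recovery: $39,884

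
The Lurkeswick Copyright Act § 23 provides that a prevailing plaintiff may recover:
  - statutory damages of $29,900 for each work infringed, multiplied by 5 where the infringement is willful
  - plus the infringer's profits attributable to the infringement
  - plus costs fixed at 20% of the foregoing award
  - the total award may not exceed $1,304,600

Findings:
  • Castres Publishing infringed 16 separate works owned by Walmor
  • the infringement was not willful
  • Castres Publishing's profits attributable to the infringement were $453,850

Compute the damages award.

$1,118,700

Statutory damages: 16 × $29,900 = $478,400
Infringement not willful: no ×5 enhancement.
Combined award: $478,400 + $453,850 = $932,250
Costs: 20% of $932,250 = $186,450
Award plus costs: $932,250 + $186,450 = $1,118,700
Cap at $1,304,600: $1,118,700 is within the cap, no reduction.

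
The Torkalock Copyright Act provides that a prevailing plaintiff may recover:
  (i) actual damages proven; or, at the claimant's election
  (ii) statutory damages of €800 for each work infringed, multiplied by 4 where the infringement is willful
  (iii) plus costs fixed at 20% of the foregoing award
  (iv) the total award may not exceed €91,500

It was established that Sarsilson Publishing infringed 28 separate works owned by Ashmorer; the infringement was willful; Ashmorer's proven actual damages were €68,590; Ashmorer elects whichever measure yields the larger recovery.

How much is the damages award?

Statutory damages: 28 × €800 = €22,400
Multiplied by 4: 4 × €22,400 = €89,600
Greater of actual damages (€68,590) or enhanced statutory damages (€89,600): €89,600
Costs: 20% of €89,600 = €17,920
Award plus costs: €89,600 + €17,920 = €107,520
Cap at €91,500: €107,520 exceeds the cap → €91,500

€91,500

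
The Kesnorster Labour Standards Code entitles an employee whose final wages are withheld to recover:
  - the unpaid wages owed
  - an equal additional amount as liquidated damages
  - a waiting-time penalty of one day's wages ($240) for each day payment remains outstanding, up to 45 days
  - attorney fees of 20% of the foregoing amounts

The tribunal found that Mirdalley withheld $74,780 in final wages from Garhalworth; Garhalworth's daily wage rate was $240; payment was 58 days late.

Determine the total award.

Liquidated damages (equal amount): $74,780
Penalty days: min(58, 45) = 45
Waiting-time penalty: 45 × $240 = $10,800
Subtotal: $74,780 + $74,780 + $10,800 = $160,360
Attorney fees: 20% of $160,360 = $32,072
Total award: $160,360 + $32,072 = $192,432

$192,432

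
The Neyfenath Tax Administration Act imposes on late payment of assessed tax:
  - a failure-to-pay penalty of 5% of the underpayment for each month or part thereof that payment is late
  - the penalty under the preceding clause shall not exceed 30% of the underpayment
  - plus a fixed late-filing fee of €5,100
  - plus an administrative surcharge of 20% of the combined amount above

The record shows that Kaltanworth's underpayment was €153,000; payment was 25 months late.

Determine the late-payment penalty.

€61,200

Accrued rate: 5% × 25 = 125%, capped at 30% → 30%
Failure-to-pay penalty: 30% of €153,000 = €45,900
Penalty before surcharge: €45,900 + €5,100 = €51,000
Administrative surcharge: 20% of €51,000 = €10,200
Total penalty: €51,000 + €10,200 = €61,200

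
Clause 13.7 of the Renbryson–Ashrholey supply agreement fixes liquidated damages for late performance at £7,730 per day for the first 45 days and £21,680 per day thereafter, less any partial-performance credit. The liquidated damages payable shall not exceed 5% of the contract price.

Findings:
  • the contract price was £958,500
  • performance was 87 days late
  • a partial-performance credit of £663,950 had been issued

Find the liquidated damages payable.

First 45 days: 45 × £7,730 = £347,850
Remaining days: (87 − 45) × £21,680 = £910,560
Accrued per-day damages: £347,850 + £910,560 = £1,258,410
Less partial-performance credit: £1,258,410 − £663,950 = £594,460
Cap: 5% of £958,500 = £47,925
Cap at £47,925: £594,460 exceeds the cap → £47,925

£47,925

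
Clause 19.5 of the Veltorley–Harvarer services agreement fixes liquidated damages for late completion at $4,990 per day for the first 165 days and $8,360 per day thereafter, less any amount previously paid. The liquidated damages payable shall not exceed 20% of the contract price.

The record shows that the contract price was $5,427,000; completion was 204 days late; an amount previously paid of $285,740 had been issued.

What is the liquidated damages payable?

$863,650

First 165 days: 165 × $4,990 = $823,350
Remaining days: (204 − 165) × $8,360 = $326,040
Accrued per-day damages: $823,350 + $326,040 = $1,149,390
Less amount previously paid: $1,149,390 − $285,740 = $863,650
Cap: 20% of $5,427,000 = $1,085,400
Cap at $1,085,400: $863,650 is within the cap, no reduction.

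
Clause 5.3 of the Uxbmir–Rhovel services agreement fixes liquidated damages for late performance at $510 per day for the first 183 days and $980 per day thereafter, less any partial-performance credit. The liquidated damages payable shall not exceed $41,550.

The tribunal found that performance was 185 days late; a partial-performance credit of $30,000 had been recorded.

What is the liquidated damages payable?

First 183 days: 183 × $510 = $93,330
Remaining days: (185 − 183) × $980 = $1,960
Accrued per-day damages: $93,330 + $1,960 = $95,290
Less partial-performance credit: $95,290 − $30,000 = $65,290
Cap at $41,550: $65,290 exceeds the cap → $41,550

Liquidated damages: $41,550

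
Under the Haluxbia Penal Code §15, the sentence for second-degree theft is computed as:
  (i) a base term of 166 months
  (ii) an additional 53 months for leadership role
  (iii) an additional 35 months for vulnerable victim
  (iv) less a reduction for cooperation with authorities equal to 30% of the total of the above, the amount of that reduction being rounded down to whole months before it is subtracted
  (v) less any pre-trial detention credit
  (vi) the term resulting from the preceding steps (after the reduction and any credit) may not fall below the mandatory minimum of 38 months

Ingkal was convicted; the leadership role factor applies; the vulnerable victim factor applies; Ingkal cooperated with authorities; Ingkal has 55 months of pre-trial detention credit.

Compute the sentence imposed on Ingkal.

123 months

Leadership role enhancement: +53 months
Vulnerable victim enhancement: +35 months
Adjusted term: 166 months + 53 months + 35 months = 254 months
Cooperation with authorities reduction: 30% of 254 months = 76 months (rounded down)
After reduction: 254 − 76 = 178 months
Less pre-trial detention credit: 178 months − 55 months = 123 months
Minimum 38 months: 123 months meets the minimum, no increase.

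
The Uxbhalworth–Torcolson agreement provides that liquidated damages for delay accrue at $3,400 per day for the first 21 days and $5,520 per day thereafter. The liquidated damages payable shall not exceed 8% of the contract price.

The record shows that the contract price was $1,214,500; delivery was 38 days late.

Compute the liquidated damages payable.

$97,160

First 21 days: 21 × $3,400 = $71,400
Remaining days: (38 − 21) × $5,520 = $93,840
Accrued per-day damages: $71,400 + $93,840 = $165,240
Cap: 8% of $1,214,500 = $97,160
Cap at $97,160: $165,240 exceeds the cap → $97,160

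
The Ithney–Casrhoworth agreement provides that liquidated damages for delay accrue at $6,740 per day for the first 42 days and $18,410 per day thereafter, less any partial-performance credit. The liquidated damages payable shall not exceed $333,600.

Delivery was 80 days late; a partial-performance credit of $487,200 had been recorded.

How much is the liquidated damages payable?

First 42 days: 42 × $6,740 = $283,080
Remaining days: (80 − 42) × $18,410 = $699,580
Accrued per-day damages: $283,080 + $699,580 = $982,660
Less partial-performance credit: $982,660 − $487,200 = $495,460
Cap at $333,600: $495,460 exceeds the cap → $333,600

$333,600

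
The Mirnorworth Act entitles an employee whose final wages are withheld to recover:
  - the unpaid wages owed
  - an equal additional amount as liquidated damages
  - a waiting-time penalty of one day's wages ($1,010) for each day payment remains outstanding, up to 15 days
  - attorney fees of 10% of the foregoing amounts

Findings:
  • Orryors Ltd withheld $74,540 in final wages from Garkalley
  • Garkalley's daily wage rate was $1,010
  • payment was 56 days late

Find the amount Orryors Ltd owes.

Liquidated damages (equal amount): $74,540
Penalty days: min(56, 15) = 15
Waiting-time penalty: 15 × $1,010 = $15,150
Subtotal: $74,540 + $74,540 + $15,150 = $164,230
Attorney fees: 10% of $164,230 = $16,423
Total award: $164,230 + $16,423 = $180,653

$180,653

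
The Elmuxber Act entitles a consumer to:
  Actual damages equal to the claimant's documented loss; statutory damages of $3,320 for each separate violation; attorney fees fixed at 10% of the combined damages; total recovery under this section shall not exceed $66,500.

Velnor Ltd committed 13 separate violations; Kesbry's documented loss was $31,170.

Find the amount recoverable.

Statutory damages: 13 × $3,320 = $43,160
Combined damages: $31,170 + $43,160 = $74,330
Attorney fees: 10% of $74,330 = $7,433
Total before cap: $74,330 + $7,433 = $81,763
Cap at $66,500: $81,763 exceeds the cap → $66,500

$66,500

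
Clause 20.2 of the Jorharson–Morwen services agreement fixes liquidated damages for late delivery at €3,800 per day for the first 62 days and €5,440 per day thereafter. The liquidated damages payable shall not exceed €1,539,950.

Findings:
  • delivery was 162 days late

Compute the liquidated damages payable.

First 62 days: 62 × €3,800 = €235,600
Remaining days: (162 − 62) × €5,440 = €544,000
Accrued per-day damages: €235,600 + €544,000 = €779,600
Cap at €1,539,950: €779,600 is within the cap, no reduction.

€779,600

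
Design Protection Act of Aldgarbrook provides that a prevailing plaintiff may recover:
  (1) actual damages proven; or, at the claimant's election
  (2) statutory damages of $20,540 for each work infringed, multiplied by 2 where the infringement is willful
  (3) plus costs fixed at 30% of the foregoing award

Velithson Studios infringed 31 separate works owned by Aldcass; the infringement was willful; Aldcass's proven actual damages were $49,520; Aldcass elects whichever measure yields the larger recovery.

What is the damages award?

Statutory damages: 31 × $20,540 = $636,740
Doubled: 2 × $636,740 = $1,273,480
Greater of actual damages ($49,520) or enhanced statutory damages ($1,273,480): $1,273,480
Costs: 30% of $1,273,480 = $382,044
Award plus costs: $1,273,480 + $382,044 = $1,655,524

Award: $1,655,524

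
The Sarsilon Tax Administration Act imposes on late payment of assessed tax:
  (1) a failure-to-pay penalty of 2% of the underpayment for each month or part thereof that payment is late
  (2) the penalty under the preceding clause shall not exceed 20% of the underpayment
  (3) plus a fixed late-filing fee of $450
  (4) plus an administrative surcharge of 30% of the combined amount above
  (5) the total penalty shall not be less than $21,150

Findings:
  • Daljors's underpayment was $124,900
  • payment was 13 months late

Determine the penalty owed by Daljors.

$33,059

Accrued rate: 2% × 13 = 26%, capped at 20% → 20%
Failure-to-pay penalty: 20% of $124,900 = $24,980
Penalty before surcharge: $24,980 + $450 = $25,430
Administrative surcharge: 30% of $25,430 = $7,629
Total penalty: $25,430 + $7,629 = $33,059
Minimum $21,150: $33,059 meets the minimum, no increase.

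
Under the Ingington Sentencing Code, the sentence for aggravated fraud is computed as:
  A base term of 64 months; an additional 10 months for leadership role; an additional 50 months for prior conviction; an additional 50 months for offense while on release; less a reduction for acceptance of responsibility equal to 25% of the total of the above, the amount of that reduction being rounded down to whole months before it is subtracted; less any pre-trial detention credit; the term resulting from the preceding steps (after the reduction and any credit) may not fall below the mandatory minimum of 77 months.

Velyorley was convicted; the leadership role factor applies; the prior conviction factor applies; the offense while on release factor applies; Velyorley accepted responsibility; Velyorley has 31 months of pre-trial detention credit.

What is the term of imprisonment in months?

100 months

Leadership role enhancement: +10 months
Prior conviction enhancement: +50 months
Offense while on release enhancement: +50 months
Adjusted term: 64 months + 10 months + 50 months + 50 months = 174 months
Acceptance of responsibility reduction: 25% of 174 months = 43 months (rounded down)
After reduction: 174 − 43 = 131 months
Less pre-trial detention credit: 131 months − 31 months = 100 months
Minimum 77 months: 100 months meets the minimum, no increase.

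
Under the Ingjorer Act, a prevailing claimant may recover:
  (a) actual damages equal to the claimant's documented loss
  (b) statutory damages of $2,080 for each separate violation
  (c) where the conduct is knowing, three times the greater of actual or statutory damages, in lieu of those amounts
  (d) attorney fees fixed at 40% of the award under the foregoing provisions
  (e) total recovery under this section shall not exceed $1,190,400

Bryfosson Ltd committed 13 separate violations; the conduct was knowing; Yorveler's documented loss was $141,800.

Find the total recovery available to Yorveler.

$595,560

Statutory damages: 13 × $2,080 = $27,040
Greater of actual damages ($141,800) or statutory damages ($27,040): $141,800
Trebled: 3 × $141,800 = $425,400
Attorney fees: 40% of $425,400 = $170,160
Total before cap: $425,400 + $170,160 = $595,560
Cap at $1,190,400: $595,560 is within the cap, no reduction.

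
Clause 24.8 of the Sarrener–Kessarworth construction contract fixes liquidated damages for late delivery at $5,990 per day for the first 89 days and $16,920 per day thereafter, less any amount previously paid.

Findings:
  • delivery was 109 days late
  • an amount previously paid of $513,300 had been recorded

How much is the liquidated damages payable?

$358,210

First 89 days: 89 × $5,990 = $533,110
Remaining days: (109 − 89) × $16,920 = $338,400
Accrued per-day damages: $533,110 + $338,400 = $871,510
Less amount previously paid: $871,510 − $513,300 = $358,210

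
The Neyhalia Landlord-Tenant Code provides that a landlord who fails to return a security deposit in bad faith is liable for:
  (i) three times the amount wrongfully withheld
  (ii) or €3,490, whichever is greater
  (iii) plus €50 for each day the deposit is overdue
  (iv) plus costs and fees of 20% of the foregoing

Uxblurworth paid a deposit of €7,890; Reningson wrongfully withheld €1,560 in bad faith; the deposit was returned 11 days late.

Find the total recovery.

Trebled: 3 × €1,560 = €4,680
Minimum €3,490: €4,680 meets the minimum, no increase.
Late-return penalty: 11 × €50 = €550
Damages plus late penalty: €4,680 + €550 = €5,230
Costs and fees: 20% of €5,230 = €1,046
Total recovery: €5,230 + €1,046 = €6,276

€6,276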